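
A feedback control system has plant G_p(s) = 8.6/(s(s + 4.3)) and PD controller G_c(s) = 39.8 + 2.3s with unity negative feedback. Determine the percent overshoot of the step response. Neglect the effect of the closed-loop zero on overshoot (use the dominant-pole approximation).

6.77%

Forward path: (39.8 + 2.3s)·8.6/(s(s+4.3)). The closed-loop characteristic equation is s² + (4.3 + 8.6·2.3)s + 8.6·39.8 = 0.
That is s² + 24.08s + 342.3 = 0, so ω_n = 18.5 rad/s and ζ = 24.08/(2·18.5) = 0.6508.
%OS = 100·exp(−πζ/√(1−ζ²)) = 6.77%.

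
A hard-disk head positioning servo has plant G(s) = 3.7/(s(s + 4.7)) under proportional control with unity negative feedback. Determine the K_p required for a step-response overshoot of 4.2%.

K_p = 2.96

From %OS = 100·exp(−πζ/√(1−ζ²)) = 4.2%, ζ = −ln(0.042)/√(π²+ln²(0.042)) = 0.7103.
Characteristic equation s² + 4.7s + 3.7K_p = 0 gives ζ = 4.7/(2√(3.7K_p)).
Setting ζ = 0.7103: √(3.7K_p) = 4.7/(2·0.7103) = 3.309, so K_p = 10.95/3.7 = 2.96.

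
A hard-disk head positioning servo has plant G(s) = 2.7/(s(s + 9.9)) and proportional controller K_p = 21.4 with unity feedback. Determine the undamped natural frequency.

ω_n = 7.6 rad/s

With unity feedback the closed-loop characteristic equation is s² + 9.9s + 21.4·2.7 = s² + 9.9s + 57.78 = 0.
So ω_n² = 57.78 ⇒ ω_n = 7.601 rad/s, and ζ = 9.9/(2ω_n) = 0.651.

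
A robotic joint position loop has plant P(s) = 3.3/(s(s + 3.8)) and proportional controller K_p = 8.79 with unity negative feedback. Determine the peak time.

From 1 + K_pP(s) = 0: s² + 3.8s + 29.01 = 0 ⇒ ω_n = 5.386, ζ = 0.3528.
Damped frequency ω_d = ω_n√(1−ζ²) = 5.04 rad/s, so peak time T_p = π/ω_d = 0.623 s.

T_p = 0.623 s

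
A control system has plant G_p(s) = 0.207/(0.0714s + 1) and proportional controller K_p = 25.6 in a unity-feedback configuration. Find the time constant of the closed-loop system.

Closed loop: T(s) = K_p·G_p/(1+K_p·G_p) = 5.299/(0.0714s + 1 + 5.299), with pole at s = −(1 + 5.299)/0.0714 = −88.22.
Closed-loop time constant τ = 1/88.22 = 0.0113 s.

τ = 0.0113 s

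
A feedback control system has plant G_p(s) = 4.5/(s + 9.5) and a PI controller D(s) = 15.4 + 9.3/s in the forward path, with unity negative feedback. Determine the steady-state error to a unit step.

The open loop D(s)G_p(s) has a pole at the origin (type 1), so the static position error constant is infinite and e_ss = 1/(1+∞) = 0.

0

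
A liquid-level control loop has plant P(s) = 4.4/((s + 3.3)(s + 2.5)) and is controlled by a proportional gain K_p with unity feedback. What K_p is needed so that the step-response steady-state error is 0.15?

Steady-state error for a unit step on this type-0 loop is 1/(1 + K_p·P(0)).
P(0) = 0.5333. Require 1/(1 + K_p·0.5333) = 0.15, so 1 + 0.5333·K_p = 6.667.
K_p = (6.667 − 1)/0.5333 = 10.6.

K_p = 10.6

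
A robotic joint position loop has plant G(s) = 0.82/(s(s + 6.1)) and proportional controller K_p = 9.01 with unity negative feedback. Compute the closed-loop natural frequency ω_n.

ω_n = 2.72 rad/s

With unity feedback the closed-loop characteristic equation is s² + 6.1s + 9.01·0.82 = s² + 6.1s + 7.388 = 0.
Matching s² + 2ζω_n s + ω_n²: ω_n = √7.388 = 2.718 rad/s and 2ζω_n = 6.1, so ζ = 6.1/(2·2.718) = 1.12.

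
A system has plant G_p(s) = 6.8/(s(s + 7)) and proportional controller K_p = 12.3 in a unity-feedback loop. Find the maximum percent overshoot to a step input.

27.2%

Closed-loop characteristic equation: s² + 7s + 83.64 = 0, so ω_n = 9.145 rad/s and ζ = 7/(2·9.145) = 0.3827.
%OS = 100·exp(−πζ/√(1−ζ²)) = 100·exp(−π·0.3827/√0.8535) = 27.2%.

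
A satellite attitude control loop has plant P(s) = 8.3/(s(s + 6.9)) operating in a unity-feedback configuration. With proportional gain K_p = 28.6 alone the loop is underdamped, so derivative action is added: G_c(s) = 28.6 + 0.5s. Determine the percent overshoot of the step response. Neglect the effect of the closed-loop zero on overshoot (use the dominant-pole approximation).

Forward path: (28.6 + 0.5s)·8.3/(s(s+6.9)). The closed-loop characteristic equation is s² + (6.9 + 8.3·0.5)s + 8.3·28.6 = 0.
That is s² + 11.05s + 237.4 = 0, so ω_n = 15.41 rad/s and ζ = 11.05/(2·15.41) = 0.3586.
%OS = 100·exp(−πζ/√(1−ζ²)) = 29.9%.

29.9%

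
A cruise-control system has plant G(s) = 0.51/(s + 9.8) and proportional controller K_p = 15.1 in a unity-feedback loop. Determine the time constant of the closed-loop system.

τ = 0.0571 s

Closed-loop transfer function: T(s) = K_p·G(s)/(1 + K_p·G(s)) = 7.701/(s + 9.8 + 7.701) = 7.701/(s + 17.5).
Time constant τ = 1/17.5 = 0.0571 s.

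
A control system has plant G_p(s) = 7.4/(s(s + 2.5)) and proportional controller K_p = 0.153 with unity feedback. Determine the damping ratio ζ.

1 + K_p·G_p(s) = 0 gives s² + 2.5s + 1.132 = 0.
Matching s² + 2ζω_n s + ω_n²: ω_n = √1.132 = 1.064 rad/s and 2ζω_n = 2.5, so ζ = 2.5/(2·1.064) = 1.17.

ζ = 1.17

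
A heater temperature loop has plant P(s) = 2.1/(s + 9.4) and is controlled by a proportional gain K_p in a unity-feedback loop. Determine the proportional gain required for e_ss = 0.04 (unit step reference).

For a type-0 loop with proportional control, e_ss = 1/(1 + K_p·P(0)).
P(0) = 0.2234. Require 1/(1 + K_p·0.2234) = 0.04, so 1 + 0.2234·K_p = 25.
K_p = (25 − 1)/0.2234 = 107.

K_p = 107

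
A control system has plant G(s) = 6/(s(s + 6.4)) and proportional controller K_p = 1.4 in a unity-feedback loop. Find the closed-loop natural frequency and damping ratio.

ω_n = 2.9 rad/s, ζ = 1.1

The closed-loop denominator is s(s+6.4) + 1.4·6 = s² + 6.4s + 8.4.
Matching s² + 2ζω_n s + ω_n²: ω_n = √8.4 = 2.898 rad/s and 2ζω_n = 6.4, so ζ = 6.4/(2·2.898) = 1.1.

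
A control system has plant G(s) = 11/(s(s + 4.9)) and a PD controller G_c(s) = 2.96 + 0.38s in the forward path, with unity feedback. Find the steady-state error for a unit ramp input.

0.15

The loop has one pole at the origin (type 1). Velocity error constant K_v = lim_{s→0} s·G_c(s)G(s) = 2.96·11/4.9 = 6.645.
Steady-state error to a unit ramp: e_ss = 1/K_v = 0.15.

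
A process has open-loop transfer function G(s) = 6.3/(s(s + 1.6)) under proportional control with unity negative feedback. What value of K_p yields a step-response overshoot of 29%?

From %OS = 100·exp(−πζ/√(1−ζ²)) = 29%, ζ = −ln(0.29)/√(π²+ln²(0.29)) = 0.3666.
Characteristic equation s² + 1.6s + 6.3K_p = 0 gives ζ = 1.6/(2√(6.3K_p)).
Setting ζ = 0.3666: √(6.3K_p) = 1.6/(2·0.3666) = 2.182, so K_p = 4.762/6.3 = 0.756.

K_p = 0.756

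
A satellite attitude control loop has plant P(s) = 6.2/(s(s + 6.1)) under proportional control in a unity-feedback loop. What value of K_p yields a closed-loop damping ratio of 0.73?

K_p = 2.82

Closed-loop characteristic equation: s² + 6.1s + K_p·6.2 = 0.
So ω_n = √(6.2K_p) and 2ζω_n = 6.1, giving ζ = 6.1/(2√(6.2K_p)).
Setting ζ = 0.73: √(6.2K_p) = 6.1/(2·0.73) = 4.178, so K_p = 17.46/6.2 = 2.82.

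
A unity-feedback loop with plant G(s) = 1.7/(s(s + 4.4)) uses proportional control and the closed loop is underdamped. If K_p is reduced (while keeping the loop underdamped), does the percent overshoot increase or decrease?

decrease

ζ = 4.4/(2√(1.7K_p)) rises as K_p falls; higher damping means less overshoot.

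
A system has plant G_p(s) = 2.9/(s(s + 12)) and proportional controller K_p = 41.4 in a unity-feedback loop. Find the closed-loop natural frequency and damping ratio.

With unity feedback the closed-loop characteristic equation is s² + 12s + 41.4·2.9 = s² + 12s + 120.1 = 0.
Matching s² + 2ζω_n s + ω_n²: ω_n = √120.1 = 10.96 rad/s and 2ζω_n = 12, so ζ = 12/(2·10.96) = 0.548.

ω_n = 11 rad/s, ζ = 0.548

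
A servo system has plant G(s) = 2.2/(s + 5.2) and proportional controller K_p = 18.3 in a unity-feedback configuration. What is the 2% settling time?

T_s ≈ 0.088 s

Closed-loop transfer function: T(s) = K_p·G(s)/(1 + K_p·G(s)) = 40.26/(s + 5.2 + 40.26) = 40.26/(s + 45.46).
Time constant τ = 1/45.46 = 0.022 s, so the 2% settling time is about 4τ = 0.088 s.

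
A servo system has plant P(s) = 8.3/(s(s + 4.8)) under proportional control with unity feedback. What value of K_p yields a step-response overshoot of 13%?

K_p = 2.34

From %OS = 100·exp(−πζ/√(1−ζ²)) = 13%, ζ = −ln(0.13)/√(π²+ln²(0.13)) = 0.5446.
Characteristic equation s² + 4.8s + 8.3K_p = 0 gives ζ = 4.8/(2√(8.3K_p)).
Setting ζ = 0.5446: √(8.3K_p) = 4.8/(2·0.5446) = 4.407, so K_p = 19.42/8.3 = 2.34.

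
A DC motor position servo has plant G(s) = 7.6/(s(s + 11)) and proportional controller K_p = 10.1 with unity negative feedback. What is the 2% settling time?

T_s ≈ 0.727 s

From 1 + K_pG(s) = 0: s² + 11s + 76.76 = 0 ⇒ ω_n = 8.761, ζ = 0.6278.
2% settling time T_s ≈ 4/(ζω_n) = 4/5.5 = 0.727 s.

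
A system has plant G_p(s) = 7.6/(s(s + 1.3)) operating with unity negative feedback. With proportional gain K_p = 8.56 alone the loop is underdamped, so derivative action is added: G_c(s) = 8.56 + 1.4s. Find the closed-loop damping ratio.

ζ = 0.74

Forward path: (8.56 + 1.4s)·7.6/(s(s+1.3)). The closed-loop characteristic equation is s² + (1.3 + 7.6·1.4)s + 7.6·8.56 = 0.
That is s² + 11.94s + 65.06 = 0, so ω_n = 8.066 rad/s and ζ = 11.94/(2·8.066) = 0.7402.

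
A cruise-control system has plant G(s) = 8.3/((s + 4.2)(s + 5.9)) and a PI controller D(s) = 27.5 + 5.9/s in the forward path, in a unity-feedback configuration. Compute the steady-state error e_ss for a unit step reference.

0

The open loop D(s)G(s) has a pole at the origin (type 1), so the static position error constant is infinite and e_ss = 1/(1+∞) = 0.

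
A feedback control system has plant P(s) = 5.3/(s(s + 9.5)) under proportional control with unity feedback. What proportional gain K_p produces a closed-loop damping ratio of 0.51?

K_p = 16.4

Closed-loop characteristic equation: s² + 9.5s + K_p·5.3 = 0.
So ω_n = √(5.3K_p) and 2ζω_n = 9.5, giving ζ = 9.5/(2√(5.3K_p)).
Setting ζ = 0.51: √(5.3K_p) = 9.5/(2·0.51) = 9.314, so K_p = 86.75/5.3 = 16.4.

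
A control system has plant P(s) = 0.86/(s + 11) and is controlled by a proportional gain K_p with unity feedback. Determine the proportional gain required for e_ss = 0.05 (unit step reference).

K_p = 243

For a type-0 loop with proportional control, e_ss = 1/(1 + K_p·P(0)).
P(0) = 0.07818. Require 1/(1 + K_p·0.07818) = 0.05, so 1 + 0.07818·K_p = 20.
K_p = (20 − 1)/0.07818 = 243.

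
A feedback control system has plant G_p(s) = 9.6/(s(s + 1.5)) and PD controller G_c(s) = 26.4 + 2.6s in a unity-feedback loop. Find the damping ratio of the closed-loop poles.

Forward path: (26.4 + 2.6s)·9.6/(s(s+1.5)). The closed-loop characteristic equation is s² + (1.5 + 9.6·2.6)s + 9.6·26.4 = 0.
That is s² + 26.46s + 253.4 = 0, so ω_n = 15.92 rad/s and ζ = 26.46/(2·15.92) = 0.831.

ζ = 0.831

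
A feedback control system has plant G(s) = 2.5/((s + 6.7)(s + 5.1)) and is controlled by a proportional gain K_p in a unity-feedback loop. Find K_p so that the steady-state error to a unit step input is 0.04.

Steady-state error for a unit step on this type-0 loop is 1/(1 + K_p·G(0)).
G(0) = 0.07316. Require 1/(1 + K_p·0.07316) = 0.04, so 1 + 0.07316·K_p = 25.
K_p = (25 − 1)/0.07316 = 328.

K_p = 328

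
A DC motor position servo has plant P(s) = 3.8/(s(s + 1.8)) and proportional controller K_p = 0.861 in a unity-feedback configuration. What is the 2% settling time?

The closed-loop denominator s² + 1.8s + 3.272 gives ω_n = √3.272 = 1.809 and ζ = 1.8/(2ω_n) = 0.4976.
2% settling time T_s ≈ 4/(ζω_n) = 4/0.9 = 4.44 s.

T_s ≈ 4.44 s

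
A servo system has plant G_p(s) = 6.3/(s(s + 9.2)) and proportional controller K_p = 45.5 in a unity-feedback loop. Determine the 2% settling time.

T_s ≈ 0.87 s

The closed-loop denominator s² + 9.2s + 286.6 gives ω_n = √286.6 = 16.93 and ζ = 9.2/(2ω_n) = 0.2717.
2% settling time T_s ≈ 4/(ζω_n) = 4/4.6 = 0.87 s.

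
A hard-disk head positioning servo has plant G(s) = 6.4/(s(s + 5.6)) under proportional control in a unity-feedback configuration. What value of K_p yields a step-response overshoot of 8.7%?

K_p = 3.25

From %OS = 100·exp(−πζ/√(1−ζ²)) = 8.7%, ζ = −ln(0.087)/√(π²+ln²(0.087)) = 0.6137.
Characteristic equation s² + 5.6s + 6.4K_p = 0 gives ζ = 5.6/(2√(6.4K_p)).
Setting ζ = 0.6137: √(6.4K_p) = 5.6/(2·0.6137) = 4.563, so K_p = 20.82/6.4 = 3.25.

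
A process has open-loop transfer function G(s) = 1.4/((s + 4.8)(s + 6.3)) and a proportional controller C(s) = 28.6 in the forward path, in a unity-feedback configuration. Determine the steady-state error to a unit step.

The loop is type 0. Static position error constant K_pos = C(0)·G(0) = 28.6·0.0463 = 1.324.
Steady-state error to a unit step: e_ss = 1/(1+K_pos) = 1/2.324 = 0.43.

0.43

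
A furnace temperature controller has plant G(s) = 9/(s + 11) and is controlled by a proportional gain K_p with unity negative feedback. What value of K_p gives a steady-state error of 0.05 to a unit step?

For a type-0 loop with proportional control, e_ss = 1/(1 + K_p·G(0)).
G(0) = 0.8182. Require 1/(1 + K_p·0.8182) = 0.05, so 1 + 0.8182·K_p = 20.
K_p = (20 − 1)/0.8182 = 23.2.

K_p = 23.2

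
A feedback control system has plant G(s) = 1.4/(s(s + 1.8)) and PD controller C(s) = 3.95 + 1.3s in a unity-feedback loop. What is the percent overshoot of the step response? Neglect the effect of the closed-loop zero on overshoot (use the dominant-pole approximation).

Forward path: (3.95 + 1.3s)·1.4/(s(s+1.8)). The closed-loop characteristic equation is s² + (1.8 + 1.4·1.3)s + 1.4·3.95 = 0.
That is s² + 3.62s + 5.53 = 0, so ω_n = 2.352 rad/s and ζ = 3.62/(2·2.352) = 0.7697.
%OS = 100·exp(−πζ/√(1−ζ²)) = 2.27%.

2.27%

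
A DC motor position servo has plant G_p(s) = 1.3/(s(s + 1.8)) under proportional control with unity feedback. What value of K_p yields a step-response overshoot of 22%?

From %OS = 100·exp(−πζ/√(1−ζ²)) = 22%, ζ = −ln(0.22)/√(π²+ln²(0.22)) = 0.4342.
Characteristic equation s² + 1.8s + 1.3K_p = 0 gives ζ = 1.8/(2√(1.3K_p)).
Setting ζ = 0.4342: √(1.3K_p) = 1.8/(2·0.4342) = 2.073, so K_p = 4.297/1.3 = 3.31.

K_p = 3.31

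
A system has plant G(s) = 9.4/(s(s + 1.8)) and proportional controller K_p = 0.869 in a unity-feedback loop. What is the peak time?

T_p = 1.16 s

The closed-loop denominator s² + 1.8s + 8.169 gives ω_n = √8.169 = 2.858 and ζ = 1.8/(2ω_n) = 0.3149.
Damped frequency ω_d = ω_n√(1−ζ²) = 2.713 rad/s, so peak time T_p = π/ω_d = 1.16 s.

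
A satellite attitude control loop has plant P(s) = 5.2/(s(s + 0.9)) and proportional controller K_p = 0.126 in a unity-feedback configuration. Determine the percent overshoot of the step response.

12.2%

The closed-loop denominator s² + 0.9s + 0.6552 gives ω_n = √0.6552 = 0.8094 and ζ = 0.9/(2ω_n) = 0.5559.
%OS = 100·exp(−πζ/√(1−ζ²)) = 100·exp(−π·0.5559/√0.6909) = 12.2%.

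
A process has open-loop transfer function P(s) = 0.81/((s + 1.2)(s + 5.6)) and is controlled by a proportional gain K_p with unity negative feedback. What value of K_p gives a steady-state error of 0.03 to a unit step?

The loop is type 0, so e_ss(step) = 1/(1 + K_pos) with K_pos = K_p·P(0).
P(0) = 0.1205. Require 1/(1 + K_p·0.1205) = 0.03, so 1 + 0.1205·K_p = 33.33.
K_p = (33.33 − 1)/0.1205 = 268.

K_p = 268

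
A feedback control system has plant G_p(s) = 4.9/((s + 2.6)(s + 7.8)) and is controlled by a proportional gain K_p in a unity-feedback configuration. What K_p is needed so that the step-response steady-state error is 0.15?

K_p = 23.5

For a type-0 loop with proportional control, e_ss = 1/(1 + K_p·G_p(0)).
G_p(0) = 0.2416. Require 1/(1 + K_p·0.2416) = 0.15, so 1 + 0.2416·K_p = 6.667.
K_p = (6.667 − 1)/0.2416 = 23.5.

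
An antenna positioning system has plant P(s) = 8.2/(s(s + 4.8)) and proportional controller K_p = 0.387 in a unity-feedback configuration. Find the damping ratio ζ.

With unity feedback the closed-loop characteristic equation is s² + 4.8s + 0.387·8.2 = s² + 4.8s + 3.173 = 0.
Matching s² + 2ζω_n s + ω_n²: ω_n = √3.173 = 1.781 rad/s and 2ζω_n = 4.8, so ζ = 4.8/(2·1.781) = 1.35.

ζ = 1.35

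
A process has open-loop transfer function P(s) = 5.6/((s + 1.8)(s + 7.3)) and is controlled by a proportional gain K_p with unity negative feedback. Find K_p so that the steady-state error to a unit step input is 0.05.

For a type-0 loop with proportional control, e_ss = 1/(1 + K_p·P(0)).
P(0) = 0.4262. Require 1/(1 + K_p·0.4262) = 0.05, so 1 + 0.4262·K_p = 20.
K_p = (20 − 1)/0.4262 = 44.6.

K_p = 44.6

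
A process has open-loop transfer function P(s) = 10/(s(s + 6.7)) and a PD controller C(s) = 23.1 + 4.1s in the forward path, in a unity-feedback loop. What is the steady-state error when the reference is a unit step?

0

The open loop C(s)P(s) has a pole at the origin (type 1), so the static position error constant is infinite and e_ss = 1/(1+∞) = 0.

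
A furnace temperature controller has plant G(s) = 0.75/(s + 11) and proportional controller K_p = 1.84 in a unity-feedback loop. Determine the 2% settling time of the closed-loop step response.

Closed-loop transfer function: T(s) = K_p·G(s)/(1 + K_p·G(s)) = 1.38/(s + 11 + 1.38) = 1.38/(s + 12.38).
Time constant τ = 1/12.38 = 0.08078 s, so the 2% settling time is about 4τ = 0.323 s.

T_s ≈ 0.323 s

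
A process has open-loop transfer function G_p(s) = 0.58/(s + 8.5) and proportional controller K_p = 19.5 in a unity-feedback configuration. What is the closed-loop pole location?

Closed-loop transfer function: T(s) = K_p·G_p(s)/(1 + K_p·G_p(s)) = 11.31/(s + 8.5 + 11.31) = 11.31/(s + 19.81).
The closed-loop pole is at s = −19.81.

s = -19.81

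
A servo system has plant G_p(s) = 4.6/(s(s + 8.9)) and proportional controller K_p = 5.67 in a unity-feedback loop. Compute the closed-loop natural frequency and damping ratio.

ω_n = 5.11 rad/s, ζ = 0.871

The closed-loop denominator is s(s+8.9) + 5.67·4.6 = s² + 8.9s + 26.08.
Matching s² + 2ζω_n s + ω_n²: ω_n = √26.08 = 5.107 rad/s and 2ζω_n = 8.9, so ζ = 8.9/(2·5.107) = 0.871.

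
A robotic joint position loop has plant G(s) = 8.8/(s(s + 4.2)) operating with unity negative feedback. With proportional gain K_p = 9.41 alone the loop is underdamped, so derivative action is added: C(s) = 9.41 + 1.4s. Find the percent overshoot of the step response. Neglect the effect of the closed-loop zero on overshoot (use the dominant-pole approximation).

0.112%

Forward path: (9.41 + 1.4s)·8.8/(s(s+4.2)). The closed-loop characteristic equation is s² + (4.2 + 8.8·1.4)s + 8.8·9.41 = 0.
That is s² + 16.52s + 82.81 = 0, so ω_n = 9.1 rad/s and ζ = 16.52/(2·9.1) = 0.9077.
%OS = 100·exp(−πζ/√(1−ζ²)) = 0.112%.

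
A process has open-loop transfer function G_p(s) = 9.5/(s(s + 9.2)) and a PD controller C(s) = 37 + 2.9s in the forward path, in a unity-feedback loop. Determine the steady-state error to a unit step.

0

The open loop C(s)G_p(s) has a pole at the origin (type 1), so the static position error constant is infinite and e_ss = 1/(1+∞) = 0.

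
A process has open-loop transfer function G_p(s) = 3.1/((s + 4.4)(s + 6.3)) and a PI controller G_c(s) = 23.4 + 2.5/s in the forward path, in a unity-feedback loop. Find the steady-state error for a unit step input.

0

The open loop G_c(s)G_p(s) has a pole at the origin (type 1), so the static position error constant is infinite and e_ss = 1/(1+∞) = 0.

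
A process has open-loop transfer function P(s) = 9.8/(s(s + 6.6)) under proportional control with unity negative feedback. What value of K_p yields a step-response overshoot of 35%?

From %OS = 100·exp(−πζ/√(1−ζ²)) = 35%, ζ = −ln(0.35)/√(π²+ln²(0.35)) = 0.3169.
Characteristic equation s² + 6.6s + 9.8K_p = 0 gives ζ = 6.6/(2√(9.8K_p)).
Setting ζ = 0.3169: √(9.8K_p) = 6.6/(2·0.3169) = 10.41, so K_p = 108.4/9.8 = 11.1.

K_p = 11.1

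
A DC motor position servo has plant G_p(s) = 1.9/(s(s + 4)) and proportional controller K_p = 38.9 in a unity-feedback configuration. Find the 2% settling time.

The closed-loop denominator s² + 4s + 73.91 gives ω_n = √73.91 = 8.597 and ζ = 4/(2ω_n) = 0.2326.
2% settling time T_s ≈ 4/(ζω_n) = 4/2 = 2 s.

T_s ≈ 2 s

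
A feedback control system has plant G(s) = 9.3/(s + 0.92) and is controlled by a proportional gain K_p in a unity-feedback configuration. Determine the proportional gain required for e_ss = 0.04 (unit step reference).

K_p = 2.37

Steady-state error for a unit step on this type-0 loop is 1/(1 + K_p·G(0)).
G(0) = 10.11. Require 1/(1 + K_p·10.11) = 0.04, so 1 + 10.11·K_p = 25.
K_p = (25 − 1)/10.11 = 2.37.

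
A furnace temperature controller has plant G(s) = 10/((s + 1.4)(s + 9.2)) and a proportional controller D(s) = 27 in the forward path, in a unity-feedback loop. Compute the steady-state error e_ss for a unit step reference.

The loop is type 0. Static position error constant K_pos = D(0)·G(0) = 27·0.7764 = 20.96.
Steady-state error to a unit step: e_ss = 1/(1+K_pos) = 1/21.96 = 0.0455.

0.0455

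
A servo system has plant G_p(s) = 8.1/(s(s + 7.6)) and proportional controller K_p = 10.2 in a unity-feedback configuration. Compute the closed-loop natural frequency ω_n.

ω_n = 9.09 rad/s

With unity feedback the closed-loop characteristic equation is s² + 7.6s + 10.2·8.1 = s² + 7.6s + 82.62 = 0.
Matching s² + 2ζω_n s + ω_n²: ω_n = √82.62 = 9.09 rad/s and 2ζω_n = 7.6, so ζ = 7.6/(2·9.09) = 0.418.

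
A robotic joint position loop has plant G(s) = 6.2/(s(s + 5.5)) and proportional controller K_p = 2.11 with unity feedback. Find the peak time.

Closed-loop characteristic equation: s² + 5.5s + 13.08 = 0, so ω_n = 3.617 rad/s and ζ = 5.5/(2·3.617) = 0.7603.
Damped frequency ω_d = ω_n√(1−ζ²) = 2.349 rad/s, so peak time T_p = π/ω_d = 1.34 s.

T_p = 1.34 s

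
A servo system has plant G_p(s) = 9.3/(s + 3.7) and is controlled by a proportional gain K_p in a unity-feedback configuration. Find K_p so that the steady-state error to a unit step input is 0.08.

The loop is type 0, so e_ss(step) = 1/(1 + K_pos) with K_pos = K_p·G_p(0).
G_p(0) = 2.514. Require 1/(1 + K_p·2.514) = 0.08, so 1 + 2.514·K_p = 12.5.
K_p = (12.5 − 1)/2.514 = 4.58.

K_p = 4.58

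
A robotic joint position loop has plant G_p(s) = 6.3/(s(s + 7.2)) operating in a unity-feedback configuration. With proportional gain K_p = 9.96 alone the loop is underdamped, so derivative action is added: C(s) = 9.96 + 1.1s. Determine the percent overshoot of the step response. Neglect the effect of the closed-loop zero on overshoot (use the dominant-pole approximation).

Forward path: (9.96 + 1.1s)·6.3/(s(s+7.2)). The closed-loop characteristic equation is s² + (7.2 + 6.3·1.1)s + 6.3·9.96 = 0.
That is s² + 14.13s + 62.75 = 0, so ω_n = 7.921 rad/s and ζ = 14.13/(2·7.921) = 0.8919.
%OS = 100·exp(−πζ/√(1−ζ²)) = 0.204%.

0.204%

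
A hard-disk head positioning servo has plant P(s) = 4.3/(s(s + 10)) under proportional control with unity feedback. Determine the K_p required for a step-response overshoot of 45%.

From %OS = 100·exp(−πζ/√(1−ζ²)) = 45%, ζ = −ln(0.45)/√(π²+ln²(0.45)) = 0.2463.
Characteristic equation s² + 10s + 4.3K_p = 0 gives ζ = 10/(2√(4.3K_p)).
Setting ζ = 0.2463: √(4.3K_p) = 10/(2·0.2463) = 20.3, so K_p = 412/4.3 = 95.8.

K_p = 95.8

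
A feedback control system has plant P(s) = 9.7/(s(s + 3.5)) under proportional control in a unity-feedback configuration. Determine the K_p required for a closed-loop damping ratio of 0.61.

K_p = 0.848

Closed-loop characteristic equation: s² + 3.5s + K_p·9.7 = 0.
So ω_n = √(9.7K_p) and 2ζω_n = 3.5, giving ζ = 3.5/(2√(9.7K_p)).
Setting ζ = 0.61: √(9.7K_p) = 3.5/(2·0.61) = 2.869, so K_p = 8.23/9.7 = 0.848.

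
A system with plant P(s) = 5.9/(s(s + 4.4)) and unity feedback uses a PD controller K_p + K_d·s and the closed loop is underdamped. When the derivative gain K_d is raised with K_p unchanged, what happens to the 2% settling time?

Characteristic equation s² + (4.4 + 5.9K_d)s + 5.9K_p = 0: raising K_d increases ζω_n = (4.4+5.9K_d)/2 while the loop stays underdamped, so T_s ≈ 4/(ζω_n) decreases.

decrease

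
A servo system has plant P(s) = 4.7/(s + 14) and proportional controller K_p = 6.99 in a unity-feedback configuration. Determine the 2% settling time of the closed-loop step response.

Closed-loop transfer function: T(s) = K_p·P(s)/(1 + K_p·P(s)) = 32.85/(s + 14 + 32.85) = 32.85/(s + 46.85).
Time constant τ = 1/46.85 = 0.02134 s, so the 2% settling time is about 4τ = 0.0854 s.

T_s ≈ 0.0854 s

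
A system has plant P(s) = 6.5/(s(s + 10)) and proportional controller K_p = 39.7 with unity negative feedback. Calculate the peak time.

From 1 + K_pP(s) = 0: s² + 10s + 258.1 = 0 ⇒ ω_n = 16.06, ζ = 0.3113.
Damped frequency ω_d = ω_n√(1−ζ²) = 15.27 rad/s, so peak time T_p = π/ω_d = 0.206 s.

T_p = 0.206 s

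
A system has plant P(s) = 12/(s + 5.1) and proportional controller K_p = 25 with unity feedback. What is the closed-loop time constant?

τ = 0.00328 s

Closed-loop transfer function: T(s) = K_p·P(s)/(1 + K_p·P(s)) = 300/(s + 5.1 + 300) = 300/(s + 305.1).
Time constant τ = 1/305.1 = 0.00328 s.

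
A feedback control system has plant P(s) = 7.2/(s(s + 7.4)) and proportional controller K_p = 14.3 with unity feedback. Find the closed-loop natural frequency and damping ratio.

The closed-loop denominator is s(s+7.4) + 14.3·7.2 = s² + 7.4s + 103.
Matching s² + 2ζω_n s + ω_n²: ω_n = √103 = 10.15 rad/s and 2ζω_n = 7.4, so ζ = 7.4/(2·10.15) = 0.365.

ω_n = 10.1 rad/s, ζ = 0.365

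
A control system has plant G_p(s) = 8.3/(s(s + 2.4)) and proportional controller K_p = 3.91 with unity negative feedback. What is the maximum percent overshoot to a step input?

50.8%

The closed-loop denominator s² + 2.4s + 32.45 gives ω_n = √32.45 = 5.697 and ζ = 2.4/(2ω_n) = 0.2106.
%OS = 100·exp(−πζ/√(1−ζ²)) = 100·exp(−π·0.2106/√0.9556) = 50.8%.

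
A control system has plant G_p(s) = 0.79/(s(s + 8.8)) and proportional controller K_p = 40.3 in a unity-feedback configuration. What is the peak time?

The closed-loop denominator s² + 8.8s + 31.84 gives ω_n = √31.84 = 5.642 and ζ = 8.8/(2ω_n) = 0.7798.
Damped frequency ω_d = ω_n√(1−ζ²) = 3.532 rad/s, so peak time T_p = π/ω_d = 0.889 s.

T_p = 0.889 s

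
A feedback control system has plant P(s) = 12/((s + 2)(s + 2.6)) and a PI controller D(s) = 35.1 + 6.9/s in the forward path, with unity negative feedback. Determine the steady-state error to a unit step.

The open loop D(s)P(s) has a pole at the origin (type 1), so the static position error constant is infinite and e_ss = 1/(1+∞) = 0.

0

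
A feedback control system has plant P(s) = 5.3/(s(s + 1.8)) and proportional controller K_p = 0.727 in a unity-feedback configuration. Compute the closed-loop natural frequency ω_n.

With unity feedback the closed-loop characteristic equation is s² + 1.8s + 0.727·5.3 = s² + 1.8s + 3.853 = 0.
Matching s² + 2ζω_n s + ω_n²: ω_n = √3.853 = 1.963 rad/s and 2ζω_n = 1.8, so ζ = 1.8/(2·1.963) = 0.458.

ω_n = 1.96 rad/s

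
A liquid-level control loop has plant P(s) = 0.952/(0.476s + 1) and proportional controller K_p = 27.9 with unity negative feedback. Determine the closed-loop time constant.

τ = 0.0173 s

Closed loop: T(s) = K_p·P/(1+K_p·P) = 26.56/(0.476s + 1 + 26.56), with pole at s = −(1 + 26.56)/0.476 = −57.9.
Closed-loop time constant τ = 1/57.9 = 0.0173 s.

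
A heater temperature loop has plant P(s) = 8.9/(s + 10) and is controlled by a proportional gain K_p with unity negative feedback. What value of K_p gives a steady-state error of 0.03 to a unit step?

K_p = 36.3

The loop is type 0, so e_ss(step) = 1/(1 + K_pos) with K_pos = K_p·P(0).
P(0) = 0.89. Require 1/(1 + K_p·0.89) = 0.03, so 1 + 0.89·K_p = 33.33.
K_p = (33.33 − 1)/0.89 = 36.3.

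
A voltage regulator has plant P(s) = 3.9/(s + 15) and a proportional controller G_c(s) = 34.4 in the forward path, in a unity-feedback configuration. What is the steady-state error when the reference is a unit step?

0.101

The loop is type 0. Static position error constant K_pos = G_c(0)·P(0) = 34.4·0.26 = 8.944.
Steady-state error to a unit step: e_ss = 1/(1+K_pos) = 1/9.944 = 0.101.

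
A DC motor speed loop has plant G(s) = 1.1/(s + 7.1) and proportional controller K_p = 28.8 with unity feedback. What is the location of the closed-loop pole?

s = -38.78

Closed-loop transfer function: T(s) = K_p·G(s)/(1 + K_p·G(s)) = 31.68/(s + 7.1 + 31.68) = 31.68/(s + 38.78).
The closed-loop pole is at s = −38.78.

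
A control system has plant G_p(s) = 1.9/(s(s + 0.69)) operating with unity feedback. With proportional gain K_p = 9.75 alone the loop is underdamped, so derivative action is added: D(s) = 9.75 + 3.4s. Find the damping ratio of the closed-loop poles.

Forward path: (9.75 + 3.4s)·1.9/(s(s+0.69)). The closed-loop characteristic equation is s² + (0.69 + 1.9·3.4)s + 1.9·9.75 = 0.
That is s² + 7.15s + 18.52 = 0, so ω_n = 4.304 rad/s and ζ = 7.15/(2·4.304) = 0.8306.

ζ = 0.831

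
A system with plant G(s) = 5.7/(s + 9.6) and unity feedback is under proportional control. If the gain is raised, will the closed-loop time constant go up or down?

decrease

Closed-loop pole is at s = −(9.6+K_p·5.7); larger K_p moves it further left, so τ = 1/(9.6+K_p·5.7) decreases.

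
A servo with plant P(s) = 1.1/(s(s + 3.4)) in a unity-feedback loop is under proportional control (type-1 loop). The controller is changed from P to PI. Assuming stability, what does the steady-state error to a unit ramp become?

0

The integrator raises the loop to type 2, so K_v → ∞ and e_ss to a ramp is zero.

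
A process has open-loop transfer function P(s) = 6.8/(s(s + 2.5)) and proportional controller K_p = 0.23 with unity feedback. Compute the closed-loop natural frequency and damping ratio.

The closed-loop denominator is s(s+2.5) + 0.23·6.8 = s² + 2.5s + 1.564.
So ω_n² = 1.564 ⇒ ω_n = 1.251 rad/s, and ζ = 2.5/(2ω_n) = 1.

ω_n = 1.25 rad/s, ζ = 1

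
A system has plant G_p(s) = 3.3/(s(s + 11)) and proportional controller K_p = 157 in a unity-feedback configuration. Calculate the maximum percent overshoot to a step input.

45.7%

Closed-loop characteristic equation: s² + 11s + 518.1 = 0, so ω_n = 22.76 rad/s and ζ = 11/(2·22.76) = 0.2416.
%OS = 100·exp(−πζ/√(1−ζ²)) = 100·exp(−π·0.2416/√0.9416) = 45.7%.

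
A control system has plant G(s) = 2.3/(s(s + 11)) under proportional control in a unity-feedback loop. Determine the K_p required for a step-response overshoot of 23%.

From %OS = 100·exp(−πζ/√(1−ζ²)) = 23%, ζ = −ln(0.23)/√(π²+ln²(0.23)) = 0.4237.
Characteristic equation s² + 11s + 2.3K_p = 0 gives ζ = 11/(2√(2.3K_p)).
Setting ζ = 0.4237: √(2.3K_p) = 11/(2·0.4237) = 12.98, so K_p = 168.5/2.3 = 73.2.

K_p = 73.2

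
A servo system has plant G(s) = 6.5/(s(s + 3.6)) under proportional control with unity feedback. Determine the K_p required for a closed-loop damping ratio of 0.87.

K_p = 0.659

Closed-loop characteristic equation: s² + 3.6s + K_p·6.5 = 0.
So ω_n = √(6.5K_p) and 2ζω_n = 3.6, giving ζ = 3.6/(2√(6.5K_p)).
Setting ζ = 0.87: √(6.5K_p) = 3.6/(2·0.87) = 2.069, so K_p = 4.281/6.5 = 0.659.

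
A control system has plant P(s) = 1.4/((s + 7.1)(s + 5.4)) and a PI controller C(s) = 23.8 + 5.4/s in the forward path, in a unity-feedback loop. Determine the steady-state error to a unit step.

The open loop C(s)P(s) has a pole at the origin (type 1), so the static position error constant is infinite and e_ss = 1/(1+∞) = 0.

0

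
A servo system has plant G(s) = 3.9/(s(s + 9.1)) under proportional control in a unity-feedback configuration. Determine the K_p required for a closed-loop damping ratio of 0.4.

Closed-loop characteristic equation: s² + 9.1s + K_p·3.9 = 0.
So ω_n = √(3.9K_p) and 2ζω_n = 9.1, giving ζ = 9.1/(2√(3.9K_p)).
Setting ζ = 0.4: √(3.9K_p) = 9.1/(2·0.4) = 11.37, so K_p = 129.4/3.9 = 33.2.

K_p = 33.2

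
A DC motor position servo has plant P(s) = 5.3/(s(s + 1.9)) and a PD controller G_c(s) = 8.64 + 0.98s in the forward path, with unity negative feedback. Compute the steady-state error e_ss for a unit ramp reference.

The loop has one pole at the origin (type 1). Velocity error constant K_v = lim_{s→0} s·G_c(s)P(s) = 8.64·5.3/1.9 = 24.1.
Steady-state error to a unit ramp: e_ss = 1/K_v = 0.0415.

0.0415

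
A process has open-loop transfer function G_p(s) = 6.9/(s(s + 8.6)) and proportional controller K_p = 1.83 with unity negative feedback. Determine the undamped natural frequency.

ω_n = 3.55 rad/s

The closed-loop denominator is s(s+8.6) + 1.83·6.9 = s² + 8.6s + 12.63.
Matching s² + 2ζω_n s + ω_n²: ω_n = √12.63 = 3.553 rad/s and 2ζω_n = 8.6, so ζ = 8.6/(2·3.553) = 1.21.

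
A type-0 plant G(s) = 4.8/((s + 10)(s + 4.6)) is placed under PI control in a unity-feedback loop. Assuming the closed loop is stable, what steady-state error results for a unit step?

0

The PI controller's integrator makes the forward path type 1, so e_ss to a step is zero.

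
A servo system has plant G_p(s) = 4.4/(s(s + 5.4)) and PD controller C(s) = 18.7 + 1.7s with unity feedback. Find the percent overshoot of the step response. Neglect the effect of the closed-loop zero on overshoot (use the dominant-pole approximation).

Forward path: (18.7 + 1.7s)·4.4/(s(s+5.4)). The closed-loop characteristic equation is s² + (5.4 + 4.4·1.7)s + 4.4·18.7 = 0.
That is s² + 12.88s + 82.28 = 0, so ω_n = 9.071 rad/s and ζ = 12.88/(2·9.071) = 0.71.
%OS = 100·exp(−πζ/√(1−ζ²)) = 4.21%.

4.21%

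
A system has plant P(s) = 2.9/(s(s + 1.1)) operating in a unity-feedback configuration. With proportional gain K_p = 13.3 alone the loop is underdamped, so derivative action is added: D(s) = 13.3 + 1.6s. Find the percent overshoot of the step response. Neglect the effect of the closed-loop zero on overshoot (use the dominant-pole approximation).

Forward path: (13.3 + 1.6s)·2.9/(s(s+1.1)). The closed-loop characteristic equation is s² + (1.1 + 2.9·1.6)s + 2.9·13.3 = 0.
That is s² + 5.74s + 38.57 = 0, so ω_n = 6.21 rad/s and ζ = 5.74/(2·6.21) = 0.4621.
%OS = 100·exp(−πζ/√(1−ζ²)) = 19.5%.

19.5%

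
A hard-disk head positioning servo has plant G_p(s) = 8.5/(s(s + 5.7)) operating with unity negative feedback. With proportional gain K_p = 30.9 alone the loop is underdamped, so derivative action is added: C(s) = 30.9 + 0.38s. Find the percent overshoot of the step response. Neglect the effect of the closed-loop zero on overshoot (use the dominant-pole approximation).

40.6%

Forward path: (30.9 + 0.38s)·8.5/(s(s+5.7)). The closed-loop characteristic equation is s² + (5.7 + 8.5·0.38)s + 8.5·30.9 = 0.
That is s² + 8.93s + 262.6 = 0, so ω_n = 16.21 rad/s and ζ = 8.93/(2·16.21) = 0.2755.
%OS = 100·exp(−πζ/√(1−ζ²)) = 40.6%.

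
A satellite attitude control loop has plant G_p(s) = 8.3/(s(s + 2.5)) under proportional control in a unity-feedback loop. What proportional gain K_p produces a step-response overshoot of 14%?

K_p = 0.669

From %OS = 100·exp(−πζ/√(1−ζ²)) = 14%, ζ = −ln(0.14)/√(π²+ln²(0.14)) = 0.5305.
Characteristic equation s² + 2.5s + 8.3K_p = 0 gives ζ = 2.5/(2√(8.3K_p)).
Setting ζ = 0.5305: √(8.3K_p) = 2.5/(2·0.5305) = 2.356, so K_p = 5.552/8.3 = 0.669.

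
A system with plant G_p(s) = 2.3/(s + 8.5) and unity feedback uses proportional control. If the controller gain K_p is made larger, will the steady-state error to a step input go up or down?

The position error constant K_pos = K_p·G_p(0) grows with K_p, and e_ss = 1/(1+K_pos) falls.

decrease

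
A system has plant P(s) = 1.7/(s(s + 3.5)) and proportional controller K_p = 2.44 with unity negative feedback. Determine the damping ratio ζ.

ζ = 0.859

With unity feedback the closed-loop characteristic equation is s² + 3.5s + 2.44·1.7 = s² + 3.5s + 4.148 = 0.
Matching s² + 2ζω_n s + ω_n²: ω_n = √4.148 = 2.037 rad/s and 2ζω_n = 3.5, so ζ = 3.5/(2·2.037) = 0.859.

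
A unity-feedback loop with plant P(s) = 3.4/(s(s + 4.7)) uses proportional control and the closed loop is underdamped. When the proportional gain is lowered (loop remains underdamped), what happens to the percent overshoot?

decrease

ζ = 4.7/(2√(3.4K_p)) rises as K_p falls; higher damping means less overshoot.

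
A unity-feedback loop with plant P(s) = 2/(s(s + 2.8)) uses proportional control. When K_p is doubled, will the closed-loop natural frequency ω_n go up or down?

increase

ω_n = √(2·K_p), which grows with K_p.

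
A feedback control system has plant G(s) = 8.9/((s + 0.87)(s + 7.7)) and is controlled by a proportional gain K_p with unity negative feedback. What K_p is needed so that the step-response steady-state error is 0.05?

K_p = 14.3

Steady-state error for a unit step on this type-0 loop is 1/(1 + K_p·G(0)).
G(0) = 1.329. Require 1/(1 + K_p·1.329) = 0.05, so 1 + 1.329·K_p = 20.
K_p = (20 − 1)/1.329 = 14.3.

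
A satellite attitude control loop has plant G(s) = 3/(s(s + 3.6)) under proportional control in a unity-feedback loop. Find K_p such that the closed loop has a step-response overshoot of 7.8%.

From %OS = 100·exp(−πζ/√(1−ζ²)) = 7.8%, ζ = −ln(0.078)/√(π²+ln²(0.078)) = 0.6304.
Characteristic equation s² + 3.6s + 3K_p = 0 gives ζ = 3.6/(2√(3K_p)).
Setting ζ = 0.6304: √(3K_p) = 3.6/(2·0.6304) = 2.855, so K_p = 8.154/3 = 2.72.

K_p = 2.72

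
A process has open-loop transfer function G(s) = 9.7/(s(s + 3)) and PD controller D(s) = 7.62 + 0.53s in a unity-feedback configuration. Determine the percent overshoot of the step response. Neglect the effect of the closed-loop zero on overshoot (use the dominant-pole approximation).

Forward path: (7.62 + 0.53s)·9.7/(s(s+3)). The closed-loop characteristic equation is s² + (3 + 9.7·0.53)s + 9.7·7.62 = 0.
That is s² + 8.141s + 73.91 = 0, so ω_n = 8.597 rad/s and ζ = 8.141/(2·8.597) = 0.4735.
%OS = 100·exp(−πζ/√(1−ζ²)) = 18.5%.

18.5%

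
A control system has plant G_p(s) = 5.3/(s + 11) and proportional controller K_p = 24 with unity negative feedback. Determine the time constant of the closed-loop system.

τ = 0.00724 s

Closed-loop transfer function: T(s) = K_p·G_p(s)/(1 + K_p·G_p(s)) = 127.2/(s + 11 + 127.2) = 127.2/(s + 138.2).
Time constant τ = 1/138.2 = 0.00724 s.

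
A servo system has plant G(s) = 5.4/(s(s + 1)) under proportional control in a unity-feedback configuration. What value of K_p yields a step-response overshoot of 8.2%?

From %OS = 100·exp(−πζ/√(1−ζ²)) = 8.2%, ζ = −ln(0.082)/√(π²+ln²(0.082)) = 0.6228.
Characteristic equation s² + 1s + 5.4K_p = 0 gives ζ = 1/(2√(5.4K_p)).
Setting ζ = 0.6228: √(5.4K_p) = 1/(2·0.6228) = 0.8028, so K_p = 0.6445/5.4 = 0.119.

K_p = 0.119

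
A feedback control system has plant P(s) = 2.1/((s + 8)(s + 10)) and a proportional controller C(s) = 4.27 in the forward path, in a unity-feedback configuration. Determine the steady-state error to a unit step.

The loop is type 0. Static position error constant K_pos = C(0)·P(0) = 4.27·0.02625 = 0.1121.
Steady-state error to a unit step: e_ss = 1/(1+K_pos) = 1/1.112 = 0.899.

0.899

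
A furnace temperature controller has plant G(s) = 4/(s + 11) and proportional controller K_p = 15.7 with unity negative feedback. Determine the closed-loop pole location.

Closed-loop transfer function: T(s) = K_p·G(s)/(1 + K_p·G(s)) = 62.8/(s + 11 + 62.8) = 62.8/(s + 73.8).
The closed-loop pole is at s = −73.8.

s = -73.8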